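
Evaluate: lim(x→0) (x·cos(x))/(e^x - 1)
This is a 0/0 indeterminate form.

Apply L'Hôpital's rule: differentiate numerator and denominator separately.
  f(x) = x·cos(x)   ⇒   f'(x) = -x·sin(x) + cos(x)
  g(x) = e^(x) - 1   ⇒   g'(x) = e^(x)
  lim(x→0) f'(x)/g'(x) = lim(x→0) (-x·sin(x) + cos(x))/(e^(x))
  = 1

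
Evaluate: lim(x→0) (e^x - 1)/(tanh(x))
This is a 0/0 indeterminate form.

Apply L'Hôpital's rule: differentiate numerator and denominator separately.
  f(x) = e^(x) - 1   ⇒   f'(x) = e^(x)
  g(x) = tanh(x)   ⇒   g'(x) = 1 - tanh(x)^2
  lim(x→0) f'(x)/g'(x) = lim(x→0) (e^(x))/(1 - tanh(x)^2)
  = 1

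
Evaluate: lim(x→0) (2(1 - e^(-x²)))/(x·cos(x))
This is a 0/0 indeterminate form.

Apply L'Hôpital's rule: differentiate numerator and denominator separately.
  f(x) = 2 - 2·e^(-x^2)   ⇒   f'(x) = 4·x·e^(-x^2)
  g(x) = x·cos(x)   ⇒   g'(x) = -x·sin(x) + cos(x)
  lim(x→0) f'(x)/g'(x) = lim(x→0) (4·x·e^(-x^2))/(-x·sin(x) + cos(x))
  = 0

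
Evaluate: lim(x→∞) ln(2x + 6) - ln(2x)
This is an ∞-∞ indeterminate form.

Combine fractions or rationalize to convert ∞-∞ to 0/0 form:
  lim(x→∞) ln(2x + 6) - ln(2x) = 0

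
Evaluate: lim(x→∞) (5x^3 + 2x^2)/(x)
This is an ∞/∞ indeterminate form.

Apply L'Hôpital's rule: differentiate numerator and denominator separately.
  f(x) = 5·x^3 + 2·x^2   ⇒   f'(x) = 15·x^2 + 4·x
  g(x) = x   ⇒   g'(x) = 1
  lim(x→∞) f'(x)/g'(x) = lim(x→∞) (15·x^2 + 4·x)/(1)
  = ∞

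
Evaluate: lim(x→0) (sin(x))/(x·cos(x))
This is a 0/0 indeterminate form.

Apply L'Hôpital's rule: differentiate numerator and denominator separately.
  f(x) = sin(x)   ⇒   f'(x) = cos(x)
  g(x) = x·cos(x)   ⇒   g'(x) = -x·sin(x) + cos(x)
  lim(x→0) f'(x)/g'(x) = lim(x→0) (cos(x))/(-x·sin(x) + cos(x))
  = 1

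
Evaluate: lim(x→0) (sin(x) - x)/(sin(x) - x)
This is a 0/0 indeterminate form.

Apply L'Hôpital's rule: differentiate numerator and denominator separately.
  f(x) = -x + sin(x)   ⇒   f'(x) = cos(x) - 1
  g(x) = -x + sin(x)   ⇒   g'(x) = cos(x) - 1
  lim(x→0) f'(x)/g'(x) = lim(x→0) (cos(x) - 1)/(cos(x) - 1)
  = 1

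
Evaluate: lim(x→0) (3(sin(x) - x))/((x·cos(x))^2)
This is a 0/0 indeterminate form.

Apply L'Hôpital's rule: differentiate numerator and denominator separately.
  f(x) = -3·x + 3·sin(x)   ⇒   f'(x) = 3·cos(x) - 3
  g(x) = x^2·cos(x)^2   ⇒   g'(x) = -2·x^2·sin(x)·cos(x) + 2·x·cos(x)^2
  lim(x→0) f'(x)/g'(x) = lim(x→0) (3·cos(x) - 3)/(-2·x^2·sin(x)·cos(x) + 2·x·cos(x)^2)
  = 0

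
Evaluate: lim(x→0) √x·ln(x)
This is a 0·∞ indeterminate form.

Rewrite 0·∞ as a quotient (0/0 or ∞/∞ form), then apply L'Hôpital's rule:
  lim(x→0) √x·ln(x) = 0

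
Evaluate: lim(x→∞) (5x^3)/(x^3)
This is an ∞/∞ indeterminate form.

Apply L'Hôpital's rule: differentiate numerator and denominator separately.
  f(x) = 5·x^3   ⇒   f'(x) = 15·x^2
  g(x) = x^3   ⇒   g'(x) = 3·x^2
  lim(x→∞) f'(x)/g'(x) = lim(x→∞) (15·x^2)/(3·x^2)
  = 5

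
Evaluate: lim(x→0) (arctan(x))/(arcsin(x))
This is a 0/0 indeterminate form.

Apply L'Hôpital's rule: differentiate numerator and denominator separately.
  f(x) = atan(x)   ⇒   f'(x) = 1/(x^2 + 1)
  g(x) = asin(x)   ⇒   g'(x) = 1/sqrt(1 - x^2)
  lim(x→0) f'(x)/g'(x) = lim(x→0) (1/(x^2 + 1))/(1/sqrt(1 - x^2))
  = 1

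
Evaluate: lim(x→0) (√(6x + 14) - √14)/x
This is a standard limit.

Factor or rationalize the expression:
  lim(x→0) (√(6x + 14) - √14)/x = 3·sqrt(14)/14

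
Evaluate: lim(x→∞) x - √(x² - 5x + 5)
This is an ∞-∞ indeterminate form.

Combine fractions or rationalize to convert ∞-∞ to 0/0 form:
  lim(x→∞) x - √(x² - 5x + 5) = 5/2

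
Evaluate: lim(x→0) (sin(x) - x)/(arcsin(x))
This is a 0/0 indeterminate form.

Apply L'Hôpital's rule: differentiate numerator and denominator separately.
  f(x) = -x + sin(x)   ⇒   f'(x) = cos(x) - 1
  g(x) = asin(x)   ⇒   g'(x) = 1/sqrt(1 - x^2)
  lim(x→0) f'(x)/g'(x) = lim(x→0) (cos(x) - 1)/(1/sqrt(1 - x^2))
  = 0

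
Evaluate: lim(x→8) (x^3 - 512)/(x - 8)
This is a standard limit.

Factor or rationalize the expression:
  lim(x→8) (x^3 - 512)/(x - 8) = 192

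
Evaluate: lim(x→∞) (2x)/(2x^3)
This is an ∞/∞ indeterminate form.

Apply L'Hôpital's rule: differentiate numerator and denominator separately.
  f(x) = 2·x   ⇒   f'(x) = 2
  g(x) = 2·x^3   ⇒   g'(x) = 6·x^2
  lim(x→∞) f'(x)/g'(x) = lim(x→∞) (2)/(6·x^2)
  = 0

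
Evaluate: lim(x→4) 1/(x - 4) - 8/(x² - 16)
This is an ∞-∞ indeterminate form.

Combine fractions or rationalize to convert ∞-∞ to 0/0 form:
  lim(x→4) 1/(x - 4) - 8/(x² - 16) = 1/8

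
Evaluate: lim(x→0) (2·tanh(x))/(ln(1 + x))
This is a 0/0 indeterminate form.

Apply L'Hôpital's rule: differentiate numerator and denominator separately.
  f(x) = 2·tanh(x)   ⇒   f'(x) = 2 - 2·tanh(x)^2
  g(x) = ln(x + 1)   ⇒   g'(x) = 1/(x + 1)
  lim(x→0) f'(x)/g'(x) = lim(x→0) (2 - 2·tanh(x)^2)/(1/(x + 1))
  = 2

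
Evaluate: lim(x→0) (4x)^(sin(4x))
This is an exponential indeterminate form.

For exponential indeterminate forms, take the natural log:
  Let L = lim(x→0) (4x)^(sin(4x))
  Then ln(L) = lim(x→0) [exponent × ln(base)]
  Evaluate using L'Hôpital or standard limits, then exponentiate.
  L = 1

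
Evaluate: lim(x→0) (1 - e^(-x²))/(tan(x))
This is a 0/0 indeterminate form.

Apply L'Hôpital's rule: differentiate numerator and denominator separately.
  f(x) = 1 - e^(-x^2)   ⇒   f'(x) = 2·x·e^(-x^2)
  g(x) = tan(x)   ⇒   g'(x) = tan(x)^2 + 1
  lim(x→0) f'(x)/g'(x) = lim(x→0) (2·x·e^(-x^2))/(tan(x)^2 + 1)
  = 0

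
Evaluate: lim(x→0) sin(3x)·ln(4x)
This is a 0·∞ indeterminate form.

Rewrite 0·∞ as a quotient (0/0 or ∞/∞ form), then apply L'Hôpital's rule:
  lim(x→0) sin(3x)·ln(4x) = 0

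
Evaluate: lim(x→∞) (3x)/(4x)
This is an ∞/∞ indeterminate form.

Apply L'Hôpital's rule: differentiate numerator and denominator separately.
  f(x) = 3·x   ⇒   f'(x) = 3
  g(x) = 4·x   ⇒   g'(x) = 4
  lim(x→∞) f'(x)/g'(x) = lim(x→∞) (3)/(4)
  = 3/4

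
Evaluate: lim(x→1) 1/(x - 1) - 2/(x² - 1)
This is an ∞-∞ indeterminate form.

Combine fractions or rationalize to convert ∞-∞ to 0/0 form:
  lim(x→1) 1/(x - 1) - 2/(x² - 1) = 1/2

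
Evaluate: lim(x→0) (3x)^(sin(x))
This is an exponential indeterminate form.

For exponential indeterminate forms, take the natural log:
  Let L = lim(x→0) (3x)^(sin(x))
  Then ln(L) = lim(x→0) [exponent × ln(base)]
  Evaluate using L'Hôpital or standard limits, then exponentiate.
  L = 1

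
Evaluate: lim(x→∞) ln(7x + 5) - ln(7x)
This is an ∞-∞ indeterminate form.

Combine fractions or rationalize to convert ∞-∞ to 0/0 form:
  lim(x→∞) ln(7x + 5) - ln(7x) = 0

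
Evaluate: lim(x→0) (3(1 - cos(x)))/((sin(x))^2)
This is a 0/0 indeterminate form.

Apply L'Hôpital's rule: differentiate numerator and denominator separately.
  f(x) = 3 - 3·cos(x)   ⇒   f'(x) = 3·sin(x)
  g(x) = sin(x)^2   ⇒   g'(x) = 2·sin(x)·cos(x)
  lim(x→0) f'(x)/g'(x) = lim(x→0) (3·sin(x))/(2·sin(x)·cos(x))
  = 3/2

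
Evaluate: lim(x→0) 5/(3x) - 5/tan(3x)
This is an ∞-∞ indeterminate form.

Combine fractions or rationalize to convert ∞-∞ to 0/0 form:
  lim(x→0) 5/(3x) - 5/tan(3x) = 0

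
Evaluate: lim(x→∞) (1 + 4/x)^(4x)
This is an exponential indeterminate form.

For exponential indeterminate forms, take the natural log:
  Let L = lim(x→∞) (1 + 4/x)^(4x)
  Then ln(L) = lim(x→∞) [exponent × ln(base)]
  Evaluate using L'Hôpital or standard limits, then exponentiate.
  L = e^(16)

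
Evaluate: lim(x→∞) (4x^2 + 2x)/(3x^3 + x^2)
This is an ∞/∞ indeterminate form.

Apply L'Hôpital's rule: differentiate numerator and denominator separately.
  f(x) = 4·x^2 + 2·x   ⇒   f'(x) = 8·x + 2
  g(x) = 3·x^3 + x^2   ⇒   g'(x) = 9·x^2 + 2·x
  lim(x→∞) f'(x)/g'(x) = lim(x→∞) (8·x + 2)/(9·x^2 + 2·x)
  = 0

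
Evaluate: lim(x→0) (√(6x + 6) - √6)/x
This is a standard limit.

Factor or rationalize the expression:
  lim(x→0) (√(6x + 6) - √6)/x = sqrt(6)/2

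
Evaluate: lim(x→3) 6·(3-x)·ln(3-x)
This is a 0·∞ indeterminate form.

Rewrite 0·∞ as a quotient (0/0 or ∞/∞ form), then apply L'Hôpital's rule:
  lim(x→3) 6·(3-x)·ln(3-x) = 0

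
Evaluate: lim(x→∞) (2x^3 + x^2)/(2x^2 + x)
This is an ∞/∞ indeterminate form.

Apply L'Hôpital's rule: differentiate numerator and denominator separately.
  f(x) = 2·x^3 + x^2   ⇒   f'(x) = 6·x^2 + 2·x
  g(x) = 2·x^2 + x   ⇒   g'(x) = 4·x + 1
  lim(x→∞) f'(x)/g'(x) = lim(x→∞) (6·x^2 + 2·x)/(4·x + 1)
  = ∞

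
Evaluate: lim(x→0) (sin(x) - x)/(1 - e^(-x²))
This is a 0/0 indeterminate form.

Apply L'Hôpital's rule: differentiate numerator and denominator separately.
  f(x) = -x + sin(x)   ⇒   f'(x) = cos(x) - 1
  g(x) = 1 - e^(-x^2)   ⇒   g'(x) = 2·x·e^(-x^2)
  lim(x→0) f'(x)/g'(x) = lim(x→0) (cos(x) - 1)/(2·x·e^(-x^2))
  = 0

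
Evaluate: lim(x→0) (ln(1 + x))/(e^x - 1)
This is a 0/0 indeterminate form.

Apply L'Hôpital's rule: differentiate numerator and denominator separately.
  f(x) = ln(x + 1)   ⇒   f'(x) = 1/(x + 1)
  g(x) = e^(x) - 1   ⇒   g'(x) = e^(x)
  lim(x→0) f'(x)/g'(x) = lim(x→0) (1/(x + 1))/(e^(x))
  = 1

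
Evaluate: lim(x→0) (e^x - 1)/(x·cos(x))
This is a 0/0 indeterminate form.

Apply L'Hôpital's rule: differentiate numerator and denominator separately.
  f(x) = e^(x) - 1   ⇒   f'(x) = e^(x)
  g(x) = x·cos(x)   ⇒   g'(x) = -x·sin(x) + cos(x)
  lim(x→0) f'(x)/g'(x) = lim(x→0) (e^(x))/(-x·sin(x) + cos(x))
  = 1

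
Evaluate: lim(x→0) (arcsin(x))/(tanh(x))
This is a 0/0 indeterminate form.

Apply L'Hôpital's rule: differentiate numerator and denominator separately.
  f(x) = asin(x)   ⇒   f'(x) = 1/sqrt(1 - x^2)
  g(x) = tanh(x)   ⇒   g'(x) = 1 - tanh(x)^2
  lim(x→0) f'(x)/g'(x) = lim(x→0) (1/sqrt(1 - x^2))/(1 - tanh(x)^2)
  = 1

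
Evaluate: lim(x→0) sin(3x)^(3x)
This is an exponential indeterminate form.

For exponential indeterminate forms, take the natural log:
  Let L = lim(x→0) sin(3x)^(3x)
  Then ln(L) = lim(x→0) [exponent × ln(base)]
  Evaluate using L'Hôpital or standard limits, then exponentiate.
  L = 1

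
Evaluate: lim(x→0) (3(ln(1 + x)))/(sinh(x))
This is a 0/0 indeterminate form.

Apply L'Hôpital's rule: differentiate numerator and denominator separately.
  f(x) = 3·ln(x + 1)   ⇒   f'(x) = 3/(x + 1)
  g(x) = sinh(x)   ⇒   g'(x) = cosh(x)
  lim(x→0) f'(x)/g'(x) = lim(x→0) (3/(x + 1))/(cosh(x))
  = 3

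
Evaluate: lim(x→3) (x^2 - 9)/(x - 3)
This is a standard limit.

Factor or rationalize the expression:
  lim(x→3) (x^2 - 9)/(x - 3) = 6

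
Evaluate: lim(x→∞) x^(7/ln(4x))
This is an exponential indeterminate form.

For exponential indeterminate forms, take the natural log:
  Let L = lim(x→∞) x^(7/ln(4x))
  Then ln(L) = lim(x→∞) [exponent × ln(base)]
  Evaluate using L'Hôpital or standard limits, then exponentiate.
  L = e^(7)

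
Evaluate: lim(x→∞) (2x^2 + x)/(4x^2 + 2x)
This is an ∞/∞ indeterminate form.

Apply L'Hôpital's rule: differentiate numerator and denominator separately.
  f(x) = 2·x^2 + x   ⇒   f'(x) = 4·x + 1
  g(x) = 4·x^2 + 2·x   ⇒   g'(x) = 8·x + 2
  lim(x→∞) f'(x)/g'(x) = lim(x→∞) (4·x + 1)/(8·x + 2)
  = 1/2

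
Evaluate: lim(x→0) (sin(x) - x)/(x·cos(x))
This is a 0/0 indeterminate form.

Apply L'Hôpital's rule: differentiate numerator and denominator separately.
  f(x) = -x + sin(x)   ⇒   f'(x) = cos(x) - 1
  g(x) = x·cos(x)   ⇒   g'(x) = -x·sin(x) + cos(x)
  lim(x→0) f'(x)/g'(x) = lim(x→0) (cos(x) - 1)/(-x·sin(x) + cos(x))
  = 0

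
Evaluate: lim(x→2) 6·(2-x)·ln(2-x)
This is a 0·∞ indeterminate form.

Rewrite 0·∞ as a quotient (0/0 or ∞/∞ form), then apply L'Hôpital's rule:
  lim(x→2) 6·(2-x)·ln(2-x) = 0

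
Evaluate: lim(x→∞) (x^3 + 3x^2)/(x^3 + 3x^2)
This is an ∞/∞ indeterminate form.

Apply L'Hôpital's rule: differentiate numerator and denominator separately.
  f(x) = x^3 + 3·x^2   ⇒   f'(x) = 3·x^2 + 6·x
  g(x) = x^3 + 3·x^2   ⇒   g'(x) = 3·x^2 + 6·x
  lim(x→∞) f'(x)/g'(x) = lim(x→∞) (3·x^2 + 6·x)/(3·x^2 + 6·x)
  = 1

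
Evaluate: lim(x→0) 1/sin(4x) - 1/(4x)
This is an ∞-∞ indeterminate form.

Combine fractions or rationalize to convert ∞-∞ to 0/0 form:
  lim(x→0) 1/sin(4x) - 1/(4x) = 0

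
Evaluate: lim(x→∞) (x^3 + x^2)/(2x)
This is an ∞/∞ indeterminate form.

Apply L'Hôpital's rule: differentiate numerator and denominator separately.
  f(x) = x^3 + x^2   ⇒   f'(x) = 3·x^2 + 2·x
  g(x) = 2·x   ⇒   g'(x) = 2
  lim(x→∞) f'(x)/g'(x) = lim(x→∞) (3·x^2 + 2·x)/(2)
  = ∞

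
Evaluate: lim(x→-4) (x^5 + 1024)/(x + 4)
This is a standard limit.

Factor or rationalize the expression:
  lim(x→-4) (x^5 + 1024)/(x + 4) = 1280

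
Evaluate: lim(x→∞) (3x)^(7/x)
This is an exponential indeterminate form.

For exponential indeterminate forms, take the natural log:
  Let L = lim(x→∞) (3x)^(7/x)
  Then ln(L) = lim(x→∞) [exponent × ln(base)]
  Evaluate using L'Hôpital or standard limits, then exponentiate.
  L = 1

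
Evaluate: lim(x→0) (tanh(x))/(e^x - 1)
This is a 0/0 indeterminate form.

Apply L'Hôpital's rule: differentiate numerator and denominator separately.
  f(x) = tanh(x)   ⇒   f'(x) = 1 - tanh(x)^2
  g(x) = e^(x) - 1   ⇒   g'(x) = e^(x)
  lim(x→0) f'(x)/g'(x) = lim(x→0) (1 - tanh(x)^2)/(e^(x))
  = 1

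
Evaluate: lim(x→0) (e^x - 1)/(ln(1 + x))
This is a 0/0 indeterminate form.

Apply L'Hôpital's rule: differentiate numerator and denominator separately.
  f(x) = e^(x) - 1   ⇒   f'(x) = e^(x)
  g(x) = ln(x + 1)   ⇒   g'(x) = 1/(x + 1)
  lim(x→0) f'(x)/g'(x) = lim(x→0) (e^(x))/(1/(x + 1))
  = 1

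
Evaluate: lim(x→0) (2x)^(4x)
This is an exponential indeterminate form.

For exponential indeterminate forms, take the natural log:
  Let L = lim(x→0) (2x)^(4x)
  Then ln(L) = lim(x→0) [exponent × ln(base)]
  Evaluate using L'Hôpital or standard limits, then exponentiate.
  L = 1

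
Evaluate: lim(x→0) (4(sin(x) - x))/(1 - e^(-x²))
This is a 0/0 indeterminate form.

Apply L'Hôpital's rule: differentiate numerator and denominator separately.
  f(x) = -4·x + 4·sin(x)   ⇒   f'(x) = 4·cos(x) - 4
  g(x) = 1 - e^(-x^2)   ⇒   g'(x) = 2·x·e^(-x^2)
  lim(x→0) f'(x)/g'(x) = lim(x→0) (4·cos(x) - 4)/(2·x·e^(-x^2))
  = 0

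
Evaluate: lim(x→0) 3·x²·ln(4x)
This is a 0·∞ indeterminate form.

Rewrite 0·∞ as a quotient (0/0 or ∞/∞ form), then apply L'Hôpital's rule:
  lim(x→0) 3·x²·ln(4x) = 0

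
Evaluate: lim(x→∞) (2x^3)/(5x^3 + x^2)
This is an ∞/∞ indeterminate form.

Apply L'Hôpital's rule: differentiate numerator and denominator separately.
  f(x) = 2·x^3   ⇒   f'(x) = 6·x^2
  g(x) = 5·x^3 + x^2   ⇒   g'(x) = 15·x^2 + 2·x
  lim(x→∞) f'(x)/g'(x) = lim(x→∞) (6·x^2)/(15·x^2 + 2·x)
  = 2/5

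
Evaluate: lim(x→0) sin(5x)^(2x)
This is an exponential indeterminate form.

For exponential indeterminate forms, take the natural log:
  Let L = lim(x→0) sin(5x)^(2x)
  Then ln(L) = lim(x→0) [exponent × ln(base)]
  Evaluate using L'Hôpital or standard limits, then exponentiate.
  L = 1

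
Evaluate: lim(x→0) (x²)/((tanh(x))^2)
This is a 0/0 indeterminate form.

Apply L'Hôpital's rule: differentiate numerator and denominator separately.
  f(x) = x^2   ⇒   f'(x) = 2·x
  g(x) = tanh(x)^2   ⇒   g'(x) = (2 - 2·tanh(x)^2)·tanh(x)
  lim(x→0) f'(x)/g'(x) = lim(x→0) (2·x)/((2 - 2·tanh(x)^2)·tanh(x))
  = 1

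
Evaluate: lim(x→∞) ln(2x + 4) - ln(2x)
This is an ∞-∞ indeterminate form.

Combine fractions or rationalize to convert ∞-∞ to 0/0 form:
  lim(x→∞) ln(2x + 4) - ln(2x) = 0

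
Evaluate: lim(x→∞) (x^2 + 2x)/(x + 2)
This is an ∞/∞ indeterminate form.

Apply L'Hôpital's rule: differentiate numerator and denominator separately.
  f(x) = x^2 + 2·x   ⇒   f'(x) = 2·x + 2
  g(x) = x + 2   ⇒   g'(x) = 1
  lim(x→∞) f'(x)/g'(x) = lim(x→∞) (2·x + 2)/(1)
  = ∞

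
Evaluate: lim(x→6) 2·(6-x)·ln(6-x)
This is a 0·∞ indeterminate form.

Rewrite 0·∞ as a quotient (0/0 or ∞/∞ form), then apply L'Hôpital's rule:
  lim(x→6) 2·(6-x)·ln(6-x) = 0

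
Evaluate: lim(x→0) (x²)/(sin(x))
This is a 0/0 indeterminate form.

Apply L'Hôpital's rule: differentiate numerator and denominator separately.
  f(x) = x^2   ⇒   f'(x) = 2·x
  g(x) = sin(x)   ⇒   g'(x) = cos(x)
  lim(x→0) f'(x)/g'(x) = lim(x→0) (2·x)/(cos(x))
  = 0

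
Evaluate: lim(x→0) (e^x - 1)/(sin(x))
This is a 0/0 indeterminate form.

Apply L'Hôpital's rule: differentiate numerator and denominator separately.
  f(x) = e^(x) - 1   ⇒   f'(x) = e^(x)
  g(x) = sin(x)   ⇒   g'(x) = cos(x)
  lim(x→0) f'(x)/g'(x) = lim(x→0) (e^(x))/(cos(x))
  = 1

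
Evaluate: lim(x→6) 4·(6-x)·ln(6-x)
This is a 0·∞ indeterminate form.

Rewrite 0·∞ as a quotient (0/0 or ∞/∞ form), then apply L'Hôpital's rule:
  lim(x→6) 4·(6-x)·ln(6-x) = 0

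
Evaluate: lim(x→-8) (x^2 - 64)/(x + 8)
This is a standard limit.

Factor or rationalize the expression:
  lim(x→-8) (x^2 - 64)/(x + 8) = -16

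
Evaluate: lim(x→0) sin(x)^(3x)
This is an exponential indeterminate form.

For exponential indeterminate forms, take the natural log:
  Let L = lim(x→0) sin(x)^(3x)
  Then ln(L) = lim(x→0) [exponent × ln(base)]
  Evaluate using L'Hôpital or standard limits, then exponentiate.
  L = 1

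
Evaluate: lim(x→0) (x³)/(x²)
This is a 0/0 indeterminate form.

Apply L'Hôpital's rule: differentiate numerator and denominator separately.
  f(x) = x^3   ⇒   f'(x) = 3·x^2
  g(x) = x^2   ⇒   g'(x) = 2·x
  lim(x→0) f'(x)/g'(x) = lim(x→0) (3·x^2)/(2·x)
  = 0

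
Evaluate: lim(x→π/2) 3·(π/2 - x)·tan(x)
This is a 0·∞ indeterminate form.

Rewrite 0·∞ as a quotient (0/0 or ∞/∞ form), then apply L'Hôpital's rule:
  lim(x→π/2) 3·(π/2 - x)·tan(x) = 3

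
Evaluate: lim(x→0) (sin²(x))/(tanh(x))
This is a 0/0 indeterminate form.

Apply L'Hôpital's rule: differentiate numerator and denominator separately.
  f(x) = sin(x)^2   ⇒   f'(x) = 2·sin(x)·cos(x)
  g(x) = tanh(x)   ⇒   g'(x) = 1 - tanh(x)^2
  lim(x→0) f'(x)/g'(x) = lim(x→0) (2·sin(x)·cos(x))/(1 - tanh(x)^2)
  = 0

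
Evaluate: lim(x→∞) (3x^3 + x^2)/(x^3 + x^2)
This is an ∞/∞ indeterminate form.

Apply L'Hôpital's rule: differentiate numerator and denominator separately.
  f(x) = 3·x^3 + x^2   ⇒   f'(x) = 9·x^2 + 2·x
  g(x) = x^3 + x^2   ⇒   g'(x) = 3·x^2 + 2·x
  lim(x→∞) f'(x)/g'(x) = lim(x→∞) (9·x^2 + 2·x)/(3·x^2 + 2·x)
  = 3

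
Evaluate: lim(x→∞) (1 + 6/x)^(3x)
This is an exponential indeterminate form.

For exponential indeterminate forms, take the natural log:
  Let L = lim(x→∞) (1 + 6/x)^(3x)
  Then ln(L) = lim(x→∞) [exponent × ln(base)]
  Evaluate using L'Hôpital or standard limits, then exponentiate.
  L = e^(18)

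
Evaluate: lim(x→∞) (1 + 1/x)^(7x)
This is an exponential indeterminate form.

For exponential indeterminate forms, take the natural log:
  Let L = lim(x→∞) (1 + 1/x)^(7x)
  Then ln(L) = lim(x→∞) [exponent × ln(base)]
  Evaluate using L'Hôpital or standard limits, then exponentiate.
  L = e^(7)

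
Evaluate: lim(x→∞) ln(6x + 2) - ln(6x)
This is an ∞-∞ indeterminate form.

Combine fractions or rationalize to convert ∞-∞ to 0/0 form:
  lim(x→∞) ln(6x + 2) - ln(6x) = 0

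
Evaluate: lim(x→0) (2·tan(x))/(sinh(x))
This is a 0/0 indeterminate form.

Apply L'Hôpital's rule: differentiate numerator and denominator separately.
  f(x) = 2·tan(x)   ⇒   f'(x) = 2·tan(x)^2 + 2
  g(x) = sinh(x)   ⇒   g'(x) = cosh(x)
  lim(x→0) f'(x)/g'(x) = lim(x→0) (2·tan(x)^2 + 2)/(cosh(x))
  = 2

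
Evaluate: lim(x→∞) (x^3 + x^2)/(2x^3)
This is an ∞/∞ indeterminate form.

Apply L'Hôpital's rule: differentiate numerator and denominator separately.
  f(x) = x^3 + x^2   ⇒   f'(x) = 3·x^2 + 2·x
  g(x) = 2·x^3   ⇒   g'(x) = 6·x^2
  lim(x→∞) f'(x)/g'(x) = lim(x→∞) (3·x^2 + 2·x)/(6·x^2)
  = 1/2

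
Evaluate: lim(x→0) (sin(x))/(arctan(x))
This is a 0/0 indeterminate form.

Apply L'Hôpital's rule: differentiate numerator and denominator separately.
  f(x) = sin(x)   ⇒   f'(x) = cos(x)
  g(x) = atan(x)   ⇒   g'(x) = 1/(x^2 + 1)
  lim(x→0) f'(x)/g'(x) = lim(x→0) (cos(x))/(1/(x^2 + 1))
  = 1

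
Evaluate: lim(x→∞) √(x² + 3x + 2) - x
This is an ∞-∞ indeterminate form.

Combine fractions or rationalize to convert ∞-∞ to 0/0 form:
  lim(x→∞) √(x² + 3x + 2) - x = 3/2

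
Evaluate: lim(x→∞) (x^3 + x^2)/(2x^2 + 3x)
This is an ∞/∞ indeterminate form.

Apply L'Hôpital's rule: differentiate numerator and denominator separately.
  f(x) = x^3 + x^2   ⇒   f'(x) = 3·x^2 + 2·x
  g(x) = 2·x^2 + 3·x   ⇒   g'(x) = 4·x + 3
  lim(x→∞) f'(x)/g'(x) = lim(x→∞) (3·x^2 + 2·x)/(4·x + 3)
  = ∞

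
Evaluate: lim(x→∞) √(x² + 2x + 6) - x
This is an ∞-∞ indeterminate form.

Combine fractions or rationalize to convert ∞-∞ to 0/0 form:
  lim(x→∞) √(x² + 2x + 6) - x = 1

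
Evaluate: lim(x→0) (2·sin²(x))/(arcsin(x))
This is a 0/0 indeterminate form.

Apply L'Hôpital's rule: differentiate numerator and denominator separately.
  f(x) = 2·sin(x)^2   ⇒   f'(x) = 4·sin(x)·cos(x)
  g(x) = asin(x)   ⇒   g'(x) = 1/sqrt(1 - x^2)
  lim(x→0) f'(x)/g'(x) = lim(x→0) (4·sin(x)·cos(x))/(1/sqrt(1 - x^2))
  = 0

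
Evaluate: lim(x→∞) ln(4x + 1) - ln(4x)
This is an ∞-∞ indeterminate form.

Combine fractions or rationalize to convert ∞-∞ to 0/0 form:
  lim(x→∞) ln(4x + 1) - ln(4x) = 0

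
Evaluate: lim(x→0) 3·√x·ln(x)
This is a 0·∞ indeterminate form.

Rewrite 0·∞ as a quotient (0/0 or ∞/∞ form), then apply L'Hôpital's rule:
  lim(x→0) 3·√x·ln(x) = 0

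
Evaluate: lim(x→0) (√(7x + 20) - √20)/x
This is a standard limit.

Factor or rationalize the expression:
  lim(x→0) (√(7x + 20) - √20)/x = 7·sqrt(5)/20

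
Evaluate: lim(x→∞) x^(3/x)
This is an exponential indeterminate form.

For exponential indeterminate forms, take the natural log:
  Let L = lim(x→∞) x^(3/x)
  Then ln(L) = lim(x→∞) [exponent × ln(base)]
  Evaluate using L'Hôpital or standard limits, then exponentiate.
  L = 1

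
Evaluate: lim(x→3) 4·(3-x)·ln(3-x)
This is a 0·∞ indeterminate form.

Rewrite 0·∞ as a quotient (0/0 or ∞/∞ form), then apply L'Hôpital's rule:
  lim(x→3) 4·(3-x)·ln(3-x) = 0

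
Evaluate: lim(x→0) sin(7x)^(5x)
This is an exponential indeterminate form.

For exponential indeterminate forms, take the natural log:
  Let L = lim(x→0) sin(7x)^(5x)
  Then ln(L) = lim(x→0) [exponent × ln(base)]
  Evaluate using L'Hôpital or standard limits, then exponentiate.
  L = 1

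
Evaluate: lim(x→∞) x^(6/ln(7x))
This is an exponential indeterminate form.

For exponential indeterminate forms, take the natural log:
  Let L = lim(x→∞) x^(6/ln(7x))
  Then ln(L) = lim(x→∞) [exponent × ln(base)]
  Evaluate using L'Hôpital or standard limits, then exponentiate.
  L = e^(6)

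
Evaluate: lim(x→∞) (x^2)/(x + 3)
This is an ∞/∞ indeterminate form.

Apply L'Hôpital's rule: differentiate numerator and denominator separately.
  f(x) = x^2   ⇒   f'(x) = 2·x
  g(x) = x + 3   ⇒   g'(x) = 1
  lim(x→∞) f'(x)/g'(x) = lim(x→∞) (2·x)/(1)
  = ∞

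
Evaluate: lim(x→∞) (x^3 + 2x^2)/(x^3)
This is an ∞/∞ indeterminate form.

Apply L'Hôpital's rule: differentiate numerator and denominator separately.
  f(x) = x^3 + 2·x^2   ⇒   f'(x) = 3·x^2 + 4·x
  g(x) = x^3   ⇒   g'(x) = 3·x^2
  lim(x→∞) f'(x)/g'(x) = lim(x→∞) (3·x^2 + 4·x)/(3·x^2)
  = 1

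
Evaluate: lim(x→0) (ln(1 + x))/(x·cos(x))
This is a 0/0 indeterminate form.

Apply L'Hôpital's rule: differentiate numerator and denominator separately.
  f(x) = ln(x + 1)   ⇒   f'(x) = 1/(x + 1)
  g(x) = x·cos(x)   ⇒   g'(x) = -x·sin(x) + cos(x)
  lim(x→0) f'(x)/g'(x) = lim(x→0) (1/(x + 1))/(-x·sin(x) + cos(x))
  = 1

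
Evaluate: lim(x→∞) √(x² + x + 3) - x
This is an ∞-∞ indeterminate form.

Combine fractions or rationalize to convert ∞-∞ to 0/0 form:
  lim(x→∞) √(x² + x + 3) - x = 1/2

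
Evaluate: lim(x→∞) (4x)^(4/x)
This is an exponential indeterminate form.

For exponential indeterminate forms, take the natural log:
  Let L = lim(x→∞) (4x)^(4/x)
  Then ln(L) = lim(x→∞) [exponent × ln(base)]
  Evaluate using L'Hôpital or standard limits, then exponentiate.
  L = 1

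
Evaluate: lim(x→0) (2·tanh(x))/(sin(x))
This is a 0/0 indeterminate form.

Apply L'Hôpital's rule: differentiate numerator and denominator separately.
  f(x) = 2·tanh(x)   ⇒   f'(x) = 2 - 2·tanh(x)^2
  g(x) = sin(x)   ⇒   g'(x) = cos(x)
  lim(x→0) f'(x)/g'(x) = lim(x→0) (2 - 2·tanh(x)^2)/(cos(x))
  = 2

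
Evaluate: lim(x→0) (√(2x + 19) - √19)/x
This is a standard limit.

Factor or rationalize the expression:
  lim(x→0) (√(2x + 19) - √19)/x = sqrt(19)/19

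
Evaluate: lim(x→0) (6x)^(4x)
This is an exponential indeterminate form.

For exponential indeterminate forms, take the natural log:
  Let L = lim(x→0) (6x)^(4x)
  Then ln(L) = lim(x→0) [exponent × ln(base)]
  Evaluate using L'Hôpital or standard limits, then exponentiate.
  L = 1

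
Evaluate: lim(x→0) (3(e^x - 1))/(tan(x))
This is a 0/0 indeterminate form.

Apply L'Hôpital's rule: differentiate numerator and denominator separately.
  f(x) = 3·e^(x) - 3   ⇒   f'(x) = 3·e^(x)
  g(x) = tan(x)   ⇒   g'(x) = tan(x)^2 + 1
  lim(x→0) f'(x)/g'(x) = lim(x→0) (3·e^(x))/(tan(x)^2 + 1)
  = 3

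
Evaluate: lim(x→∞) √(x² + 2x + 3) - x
This is an ∞-∞ indeterminate form.

Combine fractions or rationalize to convert ∞-∞ to 0/0 form:
  lim(x→∞) √(x² + 2x + 3) - x = 1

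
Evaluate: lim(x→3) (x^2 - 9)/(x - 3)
This is a standard limit.

Factor or rationalize the expression:
  lim(x→3) (x^2 - 9)/(x - 3) = 6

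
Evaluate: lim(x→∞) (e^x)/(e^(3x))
This is an ∞/∞ indeterminate form.

Apply L'Hôpital's rule: differentiate numerator and denominator separately.
  f(x) = e^(x)   ⇒   f'(x) = e^(x)
  g(x) = e^(3·x)   ⇒   g'(x) = 3·e^(3·x)
  lim(x→∞) f'(x)/g'(x) = lim(x→∞) (e^(x))/(3·e^(3·x))
  = 0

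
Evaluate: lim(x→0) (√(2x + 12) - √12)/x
This is a standard limit.

Factor or rationalize the expression:
  lim(x→0) (√(2x + 12) - √12)/x = sqrt(3)/6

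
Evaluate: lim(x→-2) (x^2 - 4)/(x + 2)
This is a standard limit.

Factor or rationalize the expression:
  lim(x→-2) (x^2 - 4)/(x + 2) = -4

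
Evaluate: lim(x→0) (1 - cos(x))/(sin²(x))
This is a 0/0 indeterminate form.

Apply L'Hôpital's rule: differentiate numerator and denominator separately.
  f(x) = 1 - cos(x)   ⇒   f'(x) = sin(x)
  g(x) = sin(x)^2   ⇒   g'(x) = 2·sin(x)·cos(x)
  lim(x→0) f'(x)/g'(x) = lim(x→0) (sin(x))/(2·sin(x)·cos(x))
  = 1/2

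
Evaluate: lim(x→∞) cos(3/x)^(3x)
This is an exponential indeterminate form.

For exponential indeterminate forms, take the natural log:
  Let L = lim(x→∞) cos(3/x)^(3x)
  Then ln(L) = lim(x→∞) [exponent × ln(base)]
  Evaluate using L'Hôpital or standard limits, then exponentiate.
  L = 1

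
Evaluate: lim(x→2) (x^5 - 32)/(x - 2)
This is a standard limit.

Factor or rationalize the expression:
  lim(x→2) (x^5 - 32)/(x - 2) = 80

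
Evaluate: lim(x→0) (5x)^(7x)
This is an exponential indeterminate form.

For exponential indeterminate forms, take the natural log:
  Let L = lim(x→0) (5x)^(7x)
  Then ln(L) = lim(x→0) [exponent × ln(base)]
  Evaluate using L'Hôpital or standard limits, then exponentiate.
  L = 1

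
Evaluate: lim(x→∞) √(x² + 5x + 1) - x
This is an ∞-∞ indeterminate form.

Combine fractions or rationalize to convert ∞-∞ to 0/0 form:
  lim(x→∞) √(x² + 5x + 1) - x = 5/2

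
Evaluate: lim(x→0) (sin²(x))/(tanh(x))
This is a 0/0 indeterminate form.

Apply L'Hôpital's rule: differentiate numerator and denominator separately.
  f(x) = sin(x)^2   ⇒   f'(x) = 2·sin(x)·cos(x)
  g(x) = tanh(x)   ⇒   g'(x) = 1 - tanh(x)^2
  lim(x→0) f'(x)/g'(x) = lim(x→0) (2·sin(x)·cos(x))/(1 - tanh(x)^2)
  = 0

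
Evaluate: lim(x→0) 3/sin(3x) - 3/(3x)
This is an ∞-∞ indeterminate form.

Combine fractions or rationalize to convert ∞-∞ to 0/0 form:
  lim(x→0) 3/sin(3x) - 3/(3x) = 0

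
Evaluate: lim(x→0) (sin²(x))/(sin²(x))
This is a 0/0 indeterminate form.

Apply L'Hôpital's rule: differentiate numerator and denominator separately.
  f(x) = sin(x)^2   ⇒   f'(x) = 2·sin(x)·cos(x)
  g(x) = sin(x)^2   ⇒   g'(x) = 2·sin(x)·cos(x)
  lim(x→0) f'(x)/g'(x) = lim(x→0) (2·sin(x)·cos(x))/(2·sin(x)·cos(x))
  = 1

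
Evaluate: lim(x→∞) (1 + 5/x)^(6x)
This is an exponential indeterminate form.

For exponential indeterminate forms, take the natural log:
  Let L = lim(x→∞) (1 + 5/x)^(6x)
  Then ln(L) = lim(x→∞) [exponent × ln(base)]
  Evaluate using L'Hôpital or standard limits, then exponentiate.
  L = e^(30)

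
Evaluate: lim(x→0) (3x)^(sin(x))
This is an exponential indeterminate form.

For exponential indeterminate forms, take the natural log:
  Let L = lim(x→0) (3x)^(sin(x))
  Then ln(L) = lim(x→0) [exponent × ln(base)]
  Evaluate using L'Hôpital or standard limits, then exponentiate.
  L = 1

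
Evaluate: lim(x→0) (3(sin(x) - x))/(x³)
This is a 0/0 indeterminate form.

Apply L'Hôpital's rule: differentiate numerator and denominator separately.
  f(x) = -3·x + 3·sin(x)   ⇒   f'(x) = 3·cos(x) - 3
  g(x) = x^3   ⇒   g'(x) = 3·x^2
  lim(x→0) f'(x)/g'(x) = lim(x→0) (3·cos(x) - 3)/(3·x^2)
  = -1/2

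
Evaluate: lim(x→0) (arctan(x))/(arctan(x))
This is a 0/0 indeterminate form.

Apply L'Hôpital's rule: differentiate numerator and denominator separately.
  f(x) = atan(x)   ⇒   f'(x) = 1/(x^2 + 1)
  g(x) = atan(x)   ⇒   g'(x) = 1/(x^2 + 1)
  lim(x→0) f'(x)/g'(x) = lim(x→0) (1/(x^2 + 1))/(1/(x^2 + 1))
  = 1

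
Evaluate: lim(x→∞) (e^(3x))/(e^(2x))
This is an ∞/∞ indeterminate form.

Apply L'Hôpital's rule: differentiate numerator and denominator separately.
  f(x) = e^(3·x)   ⇒   f'(x) = 3·e^(3·x)
  g(x) = e^(2·x)   ⇒   g'(x) = 2·e^(2·x)
  lim(x→∞) f'(x)/g'(x) = lim(x→∞) (3·e^(3·x))/(2·e^(2·x))
  = ∞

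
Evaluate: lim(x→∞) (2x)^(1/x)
This is an exponential indeterminate form.

For exponential indeterminate forms, take the natural log:
  Let L = lim(x→∞) (2x)^(1/x)
  Then ln(L) = lim(x→∞) [exponent × ln(base)]
  Evaluate using L'Hôpital or standard limits, then exponentiate.
  L = 1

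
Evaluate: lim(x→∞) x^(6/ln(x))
This is an exponential indeterminate form.

For exponential indeterminate forms, take the natural log:
  Let L = lim(x→∞) x^(6/ln(x))
  Then ln(L) = lim(x→∞) [exponent × ln(base)]
  Evaluate using L'Hôpital or standard limits, then exponentiate.
  L = e^(6)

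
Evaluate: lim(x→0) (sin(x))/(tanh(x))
This is a 0/0 indeterminate form.

Apply L'Hôpital's rule: differentiate numerator and denominator separately.
  f(x) = sin(x)   ⇒   f'(x) = cos(x)
  g(x) = tanh(x)   ⇒   g'(x) = 1 - tanh(x)^2
  lim(x→0) f'(x)/g'(x) = lim(x→0) (cos(x))/(1 - tanh(x)^2)
  = 1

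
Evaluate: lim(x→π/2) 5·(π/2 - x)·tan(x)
This is a 0·∞ indeterminate form.

Rewrite 0·∞ as a quotient (0/0 or ∞/∞ form), then apply L'Hôpital's rule:
  lim(x→π/2) 5·(π/2 - x)·tan(x) = 5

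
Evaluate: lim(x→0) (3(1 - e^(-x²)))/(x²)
This is a 0/0 indeterminate form.

Apply L'Hôpital's rule: differentiate numerator and denominator separately.
  f(x) = 3 - 3·e^(-x^2)   ⇒   f'(x) = 6·x·e^(-x^2)
  g(x) = x^2   ⇒   g'(x) = 2·x
  lim(x→0) f'(x)/g'(x) = lim(x→0) (6·x·e^(-x^2))/(2·x)
  = 3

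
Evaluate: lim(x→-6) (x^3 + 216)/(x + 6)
This is a standard limit.

Factor or rationalize the expression:
  lim(x→-6) (x^3 + 216)/(x + 6) = 108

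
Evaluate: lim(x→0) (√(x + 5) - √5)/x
This is a standard limit.

Factor or rationalize the expression:
  lim(x→0) (√(x + 5) - √5)/x = sqrt(5)/10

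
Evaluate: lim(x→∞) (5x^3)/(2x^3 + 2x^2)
This is an ∞/∞ indeterminate form.

Apply L'Hôpital's rule: differentiate numerator and denominator separately.
  f(x) = 5·x^3   ⇒   f'(x) = 15·x^2
  g(x) = 2·x^3 + 2·x^2   ⇒   g'(x) = 6·x^2 + 4·x
  lim(x→∞) f'(x)/g'(x) = lim(x→∞) (15·x^2)/(6·x^2 + 4·x)
  = 5/2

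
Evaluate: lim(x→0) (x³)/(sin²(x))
This is a 0/0 indeterminate form.

Apply L'Hôpital's rule: differentiate numerator and denominator separately.
  f(x) = x^3   ⇒   f'(x) = 3·x^2
  g(x) = sin(x)^2   ⇒   g'(x) = 2·sin(x)·cos(x)
  lim(x→0) f'(x)/g'(x) = lim(x→0) (3·x^2)/(2·sin(x)·cos(x))
  = 0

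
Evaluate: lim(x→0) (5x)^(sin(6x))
This is an exponential indeterminate form.

For exponential indeterminate forms, take the natural log:
  Let L = lim(x→0) (5x)^(sin(6x))
  Then ln(L) = lim(x→0) [exponent × ln(base)]
  Evaluate using L'Hôpital or standard limits, then exponentiate.
  L = 1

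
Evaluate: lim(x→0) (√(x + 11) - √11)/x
This is a standard limit.

Factor or rationalize the expression:
  lim(x→0) (√(x + 11) - √11)/x = sqrt(11)/22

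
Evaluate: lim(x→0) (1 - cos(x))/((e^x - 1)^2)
This is a 0/0 indeterminate form.

Apply L'Hôpital's rule: differentiate numerator and denominator separately.
  f(x) = 1 - cos(x)   ⇒   f'(x) = sin(x)
  g(x) = (e^(x) - 1)^2   ⇒   g'(x) = 2·(e^(x) - 1)·e^(x)
  lim(x→0) f'(x)/g'(x) = lim(x→0) (sin(x))/(2·(e^(x) - 1)·e^(x))
  = 1/2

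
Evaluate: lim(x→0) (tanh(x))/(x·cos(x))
This is a 0/0 indeterminate form.

Apply L'Hôpital's rule: differentiate numerator and denominator separately.
  f(x) = tanh(x)   ⇒   f'(x) = 1 - tanh(x)^2
  g(x) = x·cos(x)   ⇒   g'(x) = -x·sin(x) + cos(x)
  lim(x→0) f'(x)/g'(x) = lim(x→0) (1 - tanh(x)^2)/(-x·sin(x) + cos(x))
  = 1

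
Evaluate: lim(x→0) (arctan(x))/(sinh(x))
This is a 0/0 indeterminate form.

Apply L'Hôpital's rule: differentiate numerator and denominator separately.
  f(x) = atan(x)   ⇒   f'(x) = 1/(x^2 + 1)
  g(x) = sinh(x)   ⇒   g'(x) = cosh(x)
  lim(x→0) f'(x)/g'(x) = lim(x→0) (1/(x^2 + 1))/(cosh(x))
  = 1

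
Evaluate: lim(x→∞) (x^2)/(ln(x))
This is an ∞/∞ indeterminate form.

Apply L'Hôpital's rule: differentiate numerator and denominator separately.
  f(x) = x^2   ⇒   f'(x) = 2·x
  g(x) = ln(x)   ⇒   g'(x) = 1/x
  lim(x→∞) f'(x)/g'(x) = lim(x→∞) (2·x)/(1/x)
  = ∞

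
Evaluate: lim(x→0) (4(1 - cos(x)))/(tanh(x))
This is a 0/0 indeterminate form.

Apply L'Hôpital's rule: differentiate numerator and denominator separately.
  f(x) = 4 - 4·cos(x)   ⇒   f'(x) = 4·sin(x)
  g(x) = tanh(x)   ⇒   g'(x) = 1 - tanh(x)^2
  lim(x→0) f'(x)/g'(x) = lim(x→0) (4·sin(x))/(1 - tanh(x)^2)
  = 0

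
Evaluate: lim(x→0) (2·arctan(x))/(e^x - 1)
This is a 0/0 indeterminate form.

Apply L'Hôpital's rule: differentiate numerator and denominator separately.
  f(x) = 2·atan(x)   ⇒   f'(x) = 2/(x^2 + 1)
  g(x) = e^(x) - 1   ⇒   g'(x) = e^(x)
  lim(x→0) f'(x)/g'(x) = lim(x→0) (2/(x^2 + 1))/(e^(x))
  = 2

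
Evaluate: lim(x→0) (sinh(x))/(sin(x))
This is a 0/0 indeterminate form.

Apply L'Hôpital's rule: differentiate numerator and denominator separately.
  f(x) = sinh(x)   ⇒   f'(x) = cosh(x)
  g(x) = sin(x)   ⇒   g'(x) = cos(x)
  lim(x→0) f'(x)/g'(x) = lim(x→0) (cosh(x))/(cos(x))
  = 1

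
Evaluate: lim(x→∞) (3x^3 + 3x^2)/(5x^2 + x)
This is an ∞/∞ indeterminate form.

Apply L'Hôpital's rule: differentiate numerator and denominator separately.
  f(x) = 3·x^3 + 3·x^2   ⇒   f'(x) = 9·x^2 + 6·x
  g(x) = 5·x^2 + x   ⇒   g'(x) = 10·x + 1
  lim(x→∞) f'(x)/g'(x) = lim(x→∞) (9·x^2 + 6·x)/(10·x + 1)
  = ∞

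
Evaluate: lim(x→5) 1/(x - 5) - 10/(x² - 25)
This is an ∞-∞ indeterminate form.

Combine fractions or rationalize to convert ∞-∞ to 0/0 form:
  lim(x→5) 1/(x - 5) - 10/(x² - 25) = 1/10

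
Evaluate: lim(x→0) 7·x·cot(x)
This is a 0·∞ indeterminate form.

Rewrite 0·∞ as a quotient (0/0 or ∞/∞ form), then apply L'Hôpital's rule:
  lim(x→0) 7·x·cot(x) = 7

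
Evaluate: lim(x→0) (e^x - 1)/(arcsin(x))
This is a 0/0 indeterminate form.

Apply L'Hôpital's rule: differentiate numerator and denominator separately.
  f(x) = e^(x) - 1   ⇒   f'(x) = e^(x)
  g(x) = asin(x)   ⇒   g'(x) = 1/sqrt(1 - x^2)
  lim(x→0) f'(x)/g'(x) = lim(x→0) (e^(x))/(1/sqrt(1 - x^2))
  = 1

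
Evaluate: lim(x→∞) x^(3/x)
This is an exponential indeterminate form.

For exponential indeterminate forms, take the natural log:
  Let L = lim(x→∞) x^(3/x)
  Then ln(L) = lim(x→∞) [exponent × ln(base)]
  Evaluate using L'Hôpital or standard limits, then exponentiate.
  L = 1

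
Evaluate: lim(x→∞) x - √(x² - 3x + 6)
This is an ∞-∞ indeterminate form.

Combine fractions or rationalize to convert ∞-∞ to 0/0 form:
  lim(x→∞) x - √(x² - 3x + 6) = 3/2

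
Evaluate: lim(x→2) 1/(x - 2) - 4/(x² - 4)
This is an ∞-∞ indeterminate form.

Combine fractions or rationalize to convert ∞-∞ to 0/0 form:
  lim(x→2) 1/(x - 2) - 4/(x² - 4) = 1/4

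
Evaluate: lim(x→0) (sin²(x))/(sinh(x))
This is a 0/0 indeterminate form.

Apply L'Hôpital's rule: differentiate numerator and denominator separately.
  f(x) = sin(x)^2   ⇒   f'(x) = 2·sin(x)·cos(x)
  g(x) = sinh(x)   ⇒   g'(x) = cosh(x)
  lim(x→0) f'(x)/g'(x) = lim(x→0) (2·sin(x)·cos(x))/(cosh(x))
  = 0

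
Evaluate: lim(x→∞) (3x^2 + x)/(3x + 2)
This is an ∞/∞ indeterminate form.

Apply L'Hôpital's rule: differentiate numerator and denominator separately.
  f(x) = 3·x^2 + x   ⇒   f'(x) = 6·x + 1
  g(x) = 3·x + 2   ⇒   g'(x) = 3
  lim(x→∞) f'(x)/g'(x) = lim(x→∞) (6·x + 1)/(3)
  = ∞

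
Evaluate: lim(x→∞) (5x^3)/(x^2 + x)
This is an ∞/∞ indeterminate form.

Apply L'Hôpital's rule: differentiate numerator and denominator separately.
  f(x) = 5·x^3   ⇒   f'(x) = 15·x^2
  g(x) = x^2 + x   ⇒   g'(x) = 2·x + 1
  lim(x→∞) f'(x)/g'(x) = lim(x→∞) (15·x^2)/(2·x + 1)
  = ∞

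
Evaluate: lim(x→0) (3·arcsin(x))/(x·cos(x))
This is a 0/0 indeterminate form.

Apply L'Hôpital's rule: differentiate numerator and denominator separately.
  f(x) = 3·asin(x)   ⇒   f'(x) = 3/sqrt(1 - x^2)
  g(x) = x·cos(x)   ⇒   g'(x) = -x·sin(x) + cos(x)
  lim(x→0) f'(x)/g'(x) = lim(x→0) (3/sqrt(1 - x^2))/(-x·sin(x) + cos(x))
  = 3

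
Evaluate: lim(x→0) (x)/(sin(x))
This is a 0/0 indeterminate form.

Apply L'Hôpital's rule: differentiate numerator and denominator separately.
  f(x) = x   ⇒   f'(x) = 1
  g(x) = sin(x)   ⇒   g'(x) = cos(x)
  lim(x→0) f'(x)/g'(x) = lim(x→0) (1)/(cos(x))
  = 1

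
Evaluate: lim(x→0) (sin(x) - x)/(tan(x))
This is a 0/0 indeterminate form.

Apply L'Hôpital's rule: differentiate numerator and denominator separately.
  f(x) = -x + sin(x)   ⇒   f'(x) = cos(x) - 1
  g(x) = tan(x)   ⇒   g'(x) = tan(x)^2 + 1
  lim(x→0) f'(x)/g'(x) = lim(x→0) (cos(x) - 1)/(tan(x)^2 + 1)
  = 0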